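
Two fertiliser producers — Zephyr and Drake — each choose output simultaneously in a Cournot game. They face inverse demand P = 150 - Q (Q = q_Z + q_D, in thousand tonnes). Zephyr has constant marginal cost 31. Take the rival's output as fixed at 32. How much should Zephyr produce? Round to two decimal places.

43.50

With the rival's output fixed at 32, Zephyr's profit is π_Z = (150 - 32 - q_Z)q_Z - (31q_Z) = (118 - q_Z)q_Z - (31q_Z).
∂π_Z/∂q_Z = 87 - 2q_Z = 0, so q_Z = 87/2.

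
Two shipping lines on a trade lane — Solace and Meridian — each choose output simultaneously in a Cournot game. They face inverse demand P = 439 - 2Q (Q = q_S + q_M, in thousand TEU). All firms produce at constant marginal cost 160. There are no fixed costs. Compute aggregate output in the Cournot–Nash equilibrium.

Each firm earns π_i = (439 - 2Q)q_i - 160q_i.
First-order condition (treating rivals' output as given): 279 - 4q_i - 2q_j = 0.
With identical firms every q_j equals q_i, so q_j = q_i and 279 = 6q_i, giving q_i = 93/2.
Total output Q = 93/2 + 93/2 = 93.

93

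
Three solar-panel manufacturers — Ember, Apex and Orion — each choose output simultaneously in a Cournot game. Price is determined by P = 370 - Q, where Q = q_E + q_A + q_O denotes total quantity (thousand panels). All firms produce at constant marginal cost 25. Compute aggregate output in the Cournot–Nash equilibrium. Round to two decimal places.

A representative firm's profit is π_i = q_i(370 - Q) - 25q_i.
First-order condition (treating rivals' output as given): 345 - 2q_i - Σ_{j≠i} q_j = 0.
By symmetry each firm produces the same amount; substituting Σ_{j≠i} q_j = 2q_i yields q_i = 345/4.
Total output Q = 345/4 + 345/4 + 345/4 = 1035/4.

258.75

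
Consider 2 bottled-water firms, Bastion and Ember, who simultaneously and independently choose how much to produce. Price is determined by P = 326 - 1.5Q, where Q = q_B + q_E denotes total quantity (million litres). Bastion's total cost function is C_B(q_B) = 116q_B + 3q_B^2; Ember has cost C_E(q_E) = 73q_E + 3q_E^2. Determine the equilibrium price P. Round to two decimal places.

Bastion's profit: π_B = (326 - 1.5Q)q_B - (116q_B + 3q_B²). Setting ∂π_B/∂q_B = 0: 210 - 9q_B - (3/2)(q_E) = 0.
Ember's profit: π_E = (326 - 1.5Q)q_E - (73q_E + 3q_E²). Setting ∂π_E/∂q_E = 0: 253 - 9q_E - (3/2)(q_B) = 0.
So q_B = (210 - (3/2)q_E)/9 and q_E = (253 - (3/2)q_B)/9.
Solving the pair: q_B = 19.1810, q_E = 872/35.
Total output Q = 926/21, so price P = 326 - (3/2)·(926/21) = 1819/7.

259.86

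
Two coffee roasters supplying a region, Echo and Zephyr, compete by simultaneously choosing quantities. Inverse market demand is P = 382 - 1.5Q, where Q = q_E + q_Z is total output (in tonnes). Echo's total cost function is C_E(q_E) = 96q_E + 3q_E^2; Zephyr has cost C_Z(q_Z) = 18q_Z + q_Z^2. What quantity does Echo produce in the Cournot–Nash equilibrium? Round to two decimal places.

Echo's profit: π_E = (382 - 1.5Q)q_E - (96q_E + 3q_E²). Setting ∂π_E/∂q_E = 0: 286 - 9q_E - (3/2)(q_Z) = 0.
Zephyr's first-order condition: 364 - 5q_Z - (3/2)(q_E) = 0.
Best responses: q_E = (286 - (3/2)q_Z)/9, q_Z = (364 - (3/2)q_E)/5.
Solving the pair: q_E = 20.6784, q_Z = 66.5965.

20.68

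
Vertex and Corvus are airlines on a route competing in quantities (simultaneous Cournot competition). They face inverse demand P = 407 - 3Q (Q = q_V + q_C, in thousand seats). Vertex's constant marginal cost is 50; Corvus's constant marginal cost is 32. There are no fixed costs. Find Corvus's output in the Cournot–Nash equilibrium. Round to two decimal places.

43.67

Vertex's profit: π_V = (407 - 3Q)q_V - (50q_V). Setting ∂π_V/∂q_V = 0: 357 - 6q_V - 3(q_C) = 0.
Corvus's profit: π_C = (407 - 3Q)q_C - (32q_C). Setting ∂π_C/∂q_C = 0: 375 - 6q_C - 3(q_V) = 0.
Best responses: q_V = (357 - 3q_C)/6, q_C = (375 - 3q_V)/6.
Solving the pair: q_V = 113/3, q_C = 131/3.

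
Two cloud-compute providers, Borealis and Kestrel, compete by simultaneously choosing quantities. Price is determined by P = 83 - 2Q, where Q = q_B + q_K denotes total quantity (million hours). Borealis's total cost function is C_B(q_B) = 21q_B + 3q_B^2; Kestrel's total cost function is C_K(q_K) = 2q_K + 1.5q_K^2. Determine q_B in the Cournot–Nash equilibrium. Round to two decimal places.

Borealis's profit: π_B = (83 - 2Q)q_B - (21q_B + 3q_B²). Setting ∂π_B/∂q_B = 0: 62 - 10q_B - 2(q_K) = 0.
Kestrel's first-order condition: 81 - 7q_K - 2(q_B) = 0.
So q_B = (62 - 2q_K)/10 and q_K = (81 - 2q_B)/7.
Substituting one into the other gives q_B = 136/33 and q_K = 343/33.

4.12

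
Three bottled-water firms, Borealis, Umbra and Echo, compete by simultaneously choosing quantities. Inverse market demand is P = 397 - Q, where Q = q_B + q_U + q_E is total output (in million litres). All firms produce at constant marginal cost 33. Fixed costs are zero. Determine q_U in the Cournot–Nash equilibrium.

Each firm earns π_i = (397 - Q)q_i - 33q_i.
First-order condition (treating rivals' output as given): 364 - 2q_i - Σ_{j≠i} q_j = 0.
With identical firms every q_j equals q_i, so Σ_{j≠i} q_j = 2q_i and 364 = 4q_i, giving q_i = 91.

91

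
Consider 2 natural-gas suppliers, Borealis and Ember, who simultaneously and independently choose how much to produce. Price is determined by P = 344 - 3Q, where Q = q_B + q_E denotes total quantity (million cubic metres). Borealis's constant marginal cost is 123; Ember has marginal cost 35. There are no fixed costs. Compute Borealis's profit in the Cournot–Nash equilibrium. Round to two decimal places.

Borealis's profit: π_B = (344 - 3Q)q_B - (123q_B). Setting ∂π_B/∂q_B = 0: 221 - 6q_B - 3(q_E) = 0.
Ember's profit: π_E = (344 - 3Q)q_E - (35q_E). Setting ∂π_E/∂q_E = 0: 309 - 6q_E - 3(q_B) = 0.
Best responses: q_B = (221 - 3q_E)/6, q_E = (309 - 3q_B)/6.
Substituting one into the other gives q_B = 133/9 and q_E = 397/9.
Price P = 344 - 3·(530/9) = 502/3.
Borealis's profit: (502/3 - 123)·(133/9) = 655.1481.

655.15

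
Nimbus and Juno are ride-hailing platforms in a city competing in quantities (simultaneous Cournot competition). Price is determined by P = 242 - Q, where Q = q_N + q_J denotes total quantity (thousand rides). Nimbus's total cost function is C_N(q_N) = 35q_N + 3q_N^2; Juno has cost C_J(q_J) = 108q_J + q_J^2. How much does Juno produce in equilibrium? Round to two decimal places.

27.90

Nimbus's profit: π_N = (242 - Q)q_N - (35q_N + 3q_N²). Setting ∂π_N/∂q_N = 0: 207 - 8q_N - (q_J) = 0.
Juno's profit: π_J = (242 - Q)q_J - (108q_J + q_J²). Setting ∂π_J/∂q_J = 0: 134 - 4q_J - (q_N) = 0.
Best responses: q_N = (207 - q_J)/8, q_J = (134 - q_N)/4.
Solving the pair: q_N = 694/31, q_J = 865/31.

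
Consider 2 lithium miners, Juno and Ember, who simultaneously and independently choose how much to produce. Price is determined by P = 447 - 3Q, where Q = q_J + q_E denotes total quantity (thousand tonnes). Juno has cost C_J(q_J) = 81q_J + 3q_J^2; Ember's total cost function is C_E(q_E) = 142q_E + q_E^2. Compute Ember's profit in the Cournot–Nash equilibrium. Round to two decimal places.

3468.80

Juno's profit: π_J = (447 - 3Q)q_J - (81q_J + 3q_J²). Setting ∂π_J/∂q_J = 0: 366 - 12q_J - 3(q_E) = 0.
Ember's profit: π_E = (447 - 3Q)q_E - (142q_E + q_E²). Setting ∂π_E/∂q_E = 0: 305 - 8q_E - 3(q_J) = 0.
Rearranging gives the reaction functions q_J = (366 - 3q_E)/12 and q_E = (305 - 3q_J)/8.
Substituting one into the other gives q_J = 671/29 and q_E = 854/29.
Price P = 447 - 3·(1525/29) = 289.2414.
Ember's profit: 289.2414·(854/29) - 142·(854/29) - (854/29)² = 3468.8038.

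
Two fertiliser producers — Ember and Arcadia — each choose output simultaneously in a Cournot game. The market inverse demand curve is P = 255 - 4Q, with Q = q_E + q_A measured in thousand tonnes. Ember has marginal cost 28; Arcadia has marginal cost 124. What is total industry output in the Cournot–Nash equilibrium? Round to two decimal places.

Ember's profit: π_E = (255 - 4Q)q_E - (28q_E). Setting ∂π_E/∂q_E = 0: 227 - 8q_E - 4(q_A) = 0.
Arcadia's first-order condition: 131 - 8q_A - 4(q_E) = 0.
So q_E = (227 - 4q_A)/8 and q_A = (131 - 4q_E)/8.
Solving the pair: q_E = 323/12, q_A = 35/12.
Total output Q = 323/12 + 35/12 = 179/6.

29.83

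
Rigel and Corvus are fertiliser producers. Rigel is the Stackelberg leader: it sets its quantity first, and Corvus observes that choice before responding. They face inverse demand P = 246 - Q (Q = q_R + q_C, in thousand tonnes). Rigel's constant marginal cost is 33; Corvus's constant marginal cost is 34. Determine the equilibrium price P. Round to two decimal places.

The follower Corvus best-responds to any q_R: π_C = (246 - Q)q_C - 34q_C.
Follower FOC: 212 - q_R - 2q_C = 0, so q_C(q_R) = (212 - q_R)/2.
The leader anticipates this reaction. Substituting into P = 246 - Q gives P = 140 - (1/2)q_R, so π_R = (140 - (1/2)q_R)q_R - 33q_R.
The leader's first-order condition 107 - q_R = 0 yields q_R = 107.
Then q_C = (212 - 107)/2 = 105/2.
Total output Q = 319/2, so price P = 246 - 319/2 = 173/2.

86.50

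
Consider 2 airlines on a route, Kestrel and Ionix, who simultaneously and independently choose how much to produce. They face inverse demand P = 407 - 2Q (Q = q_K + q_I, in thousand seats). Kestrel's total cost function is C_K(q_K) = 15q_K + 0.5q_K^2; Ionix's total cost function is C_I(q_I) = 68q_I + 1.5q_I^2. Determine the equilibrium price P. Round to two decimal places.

Kestrel's profit: π_K = (407 - 2Q)q_K - (15q_K + (1/2)q_K²). Setting ∂π_K/∂q_K = 0: 392 - 5q_K - 2(q_I) = 0.
Ionix's profit: π_I = (407 - 2Q)q_I - (68q_I + (3/2)q_I²). Setting ∂π_I/∂q_I = 0: 339 - 7q_I - 2(q_K) = 0.
Rearranging gives the reaction functions q_K = (392 - 2q_I)/5 and q_I = (339 - 2q_K)/7.
Substituting one into the other gives q_K = 66.6452 and q_I = 911/31.
Total output Q = 96.0323, so price P = 407 - 2·96.0323 = 214.9355.

214.94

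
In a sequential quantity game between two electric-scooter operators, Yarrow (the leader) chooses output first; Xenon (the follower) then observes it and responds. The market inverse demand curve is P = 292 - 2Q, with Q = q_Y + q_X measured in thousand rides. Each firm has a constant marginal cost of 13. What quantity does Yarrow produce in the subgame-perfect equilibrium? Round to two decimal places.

Solve by backward induction. Given q_Y, the follower Xenon maximises π_X = (292 - 2q_Y - 2q_X)q_X - 13q_X.
Follower FOC: 279 - 2q_Y - 4q_X = 0, so q_X(q_Y) = (279 - 2q_Y)/4.
The leader anticipates this reaction. Substituting into P = 292 - 2Q gives P = 305/2 - q_Y, so π_Y = (305/2 - q_Y)q_Y - 13q_Y.
The leader's first-order condition 279/2 - 2q_Y = 0 yields q_Y = 279/4.
Then q_X = (279 - 2·(279/4))/4 = 279/8.

69.75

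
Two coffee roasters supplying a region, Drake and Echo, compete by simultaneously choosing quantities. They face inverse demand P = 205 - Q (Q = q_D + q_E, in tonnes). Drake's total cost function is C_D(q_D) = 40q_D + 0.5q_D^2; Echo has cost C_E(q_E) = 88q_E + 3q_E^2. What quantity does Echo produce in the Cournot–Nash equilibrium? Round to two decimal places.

Drake's profit: π_D = (205 - Q)q_D - (40q_D + (1/2)q_D²). Setting ∂π_D/∂q_D = 0: 165 - 3q_D - (q_E) = 0.
Echo's profit: π_E = (205 - Q)q_E - (88q_E + 3q_E²). Setting ∂π_E/∂q_E = 0: 117 - 8q_E - (q_D) = 0.
So q_D = (165 - q_E)/3 and q_E = (117 - q_D)/8.
Substituting one into the other gives q_D = 1203/23 and q_E = 186/23.

8.09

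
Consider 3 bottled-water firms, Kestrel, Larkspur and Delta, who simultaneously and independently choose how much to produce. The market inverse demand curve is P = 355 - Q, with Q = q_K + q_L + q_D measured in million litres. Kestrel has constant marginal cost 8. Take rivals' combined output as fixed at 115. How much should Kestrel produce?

With rivals' combined output fixed at 115, Kestrel's profit is π_K = (355 - 115 - q_K)q_K - (8q_K) = (240 - q_K)q_K - (8q_K).
∂π_K/∂q_K = 232 - 2q_K = 0, so q_K = 116.

116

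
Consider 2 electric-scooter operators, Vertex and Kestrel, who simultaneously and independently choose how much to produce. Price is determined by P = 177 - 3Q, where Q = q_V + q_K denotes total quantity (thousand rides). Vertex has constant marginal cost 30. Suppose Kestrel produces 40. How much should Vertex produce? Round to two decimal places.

4.50

With the rival's output fixed at 40, Vertex's profit is π_V = (177 - 3·40 - 3q_V)q_V - (30q_V) = (57 - 3q_V)q_V - (30q_V).
∂π_V/∂q_V = 27 - 6q_V = 0, so q_V = 9/2.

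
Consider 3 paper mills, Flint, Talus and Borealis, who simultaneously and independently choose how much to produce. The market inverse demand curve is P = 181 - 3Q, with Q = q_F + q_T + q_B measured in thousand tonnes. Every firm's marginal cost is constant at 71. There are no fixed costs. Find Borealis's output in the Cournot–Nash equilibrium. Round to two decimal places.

9.17

A representative firm's profit is π_i = q_i(181 - 3Q) - 71q_i.
Setting ∂π_i/∂q_i = 0 with rivals' quantities fixed: 110 - 6q_i - 3·Σ_{j≠i} q_j = 0.
By symmetry each firm produces the same amount; substituting Σ_{j≠i} q_j = 2q_i yields q_i = 110/12 = 55/6.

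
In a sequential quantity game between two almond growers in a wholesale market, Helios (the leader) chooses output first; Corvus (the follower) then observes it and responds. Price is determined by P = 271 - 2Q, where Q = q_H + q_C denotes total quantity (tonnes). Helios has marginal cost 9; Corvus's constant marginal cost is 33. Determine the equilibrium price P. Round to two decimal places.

80.50

The follower Corvus best-responds to any q_H: π_C = (271 - 2Q)q_C - 33q_C.
∂π_C/∂q_C = 238 - 2q_H - 4q_C = 0 gives the reaction function q_C = (238 - 2q_H)/4.
Helios substitutes q_C(q_H) into its own profit: π_H = q_H(271 - 2q_H - (238 - 2q_H)/2) - 9q_H = (152 - q_H)q_H - 9q_H.
The leader's first-order condition 143 - 2q_H = 0 yields q_H = 143/2.
Then q_C = (238 - 2·(143/2))/4 = 95/4.
Total output Q = 381/4, so price P = 271 - 2·(381/4) = 161/2.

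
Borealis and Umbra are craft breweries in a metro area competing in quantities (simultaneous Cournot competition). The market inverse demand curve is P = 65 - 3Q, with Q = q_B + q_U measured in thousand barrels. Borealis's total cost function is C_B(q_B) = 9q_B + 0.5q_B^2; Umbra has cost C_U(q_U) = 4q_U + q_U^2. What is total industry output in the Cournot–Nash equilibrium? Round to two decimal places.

Borealis's profit: π_B = (65 - 3Q)q_B - (9q_B + (1/2)q_B²). Setting ∂π_B/∂q_B = 0: 56 - 7q_B - 3(q_U) = 0.
Umbra's first-order condition: 61 - 8q_U - 3(q_B) = 0.
Rearranging gives the reaction functions q_B = (56 - 3q_U)/7 and q_U = (61 - 3q_B)/8.
Substituting one into the other gives q_B = 265/47 and q_U = 259/47.
Total output Q = 265/47 + 259/47 = 524/47.

11.15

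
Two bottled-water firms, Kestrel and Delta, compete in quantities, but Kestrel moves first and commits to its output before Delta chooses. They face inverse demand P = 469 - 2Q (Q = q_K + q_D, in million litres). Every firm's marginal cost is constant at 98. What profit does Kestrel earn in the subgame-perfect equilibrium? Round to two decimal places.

The follower Delta best-responds to any q_K: π_D = (469 - 2Q)q_D - 98q_D.
Setting the follower's marginal profit to zero, 371 - 2q_K - 4q_D = 0, i.e. q_D = (371 - 2q_K)/4.
The leader anticipates this reaction. Substituting into P = 469 - 2Q gives P = 567/2 - q_K, so π_K = (567/2 - q_K)q_K - 98q_K.
The leader's first-order condition 371/2 - 2q_K = 0 yields q_K = 371/4.
Then q_D = (371 - 2·(371/4))/4 = 371/8.
Price P = 469 - 2·(1113/8) = 763/4.
Kestrel's profit: (763/4 - 98)·(371/4) = 8602.5625.

8602.56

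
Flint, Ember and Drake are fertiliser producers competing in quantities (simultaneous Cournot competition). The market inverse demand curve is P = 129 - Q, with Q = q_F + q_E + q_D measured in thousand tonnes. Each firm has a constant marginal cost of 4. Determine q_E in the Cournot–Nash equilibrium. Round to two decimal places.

31.25

Each firm earns π_i = (129 - Q)q_i - 4q_i.
Setting ∂π_i/∂q_i = 0 with rivals' quantities fixed: 125 - 2q_i - Σ_{j≠i} q_j = 0.
By symmetry each firm produces the same amount; substituting Σ_{j≠i} q_j = 2q_i yields q_i = 125/4.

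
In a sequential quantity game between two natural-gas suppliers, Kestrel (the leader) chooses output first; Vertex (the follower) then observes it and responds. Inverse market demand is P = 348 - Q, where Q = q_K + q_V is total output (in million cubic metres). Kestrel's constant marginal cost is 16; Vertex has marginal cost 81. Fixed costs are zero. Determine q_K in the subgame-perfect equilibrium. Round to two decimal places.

198.50

The follower Vertex best-responds to any q_K: π_V = (348 - Q)q_V - 81q_V.
Follower FOC: 267 - q_K - 2q_V = 0, so q_V(q_K) = (267 - q_K)/2.
The leader anticipates this reaction. Substituting into P = 348 - Q gives P = 429/2 - (1/2)q_K, so π_K = (429/2 - (1/2)q_K)q_K - 16q_K.
Maximising: ∂π_K/∂q_K = 397/2 - q_K = 0, giving q_K = 397/2.
Then q_V = (267 - 397/2)/2 = 137/4.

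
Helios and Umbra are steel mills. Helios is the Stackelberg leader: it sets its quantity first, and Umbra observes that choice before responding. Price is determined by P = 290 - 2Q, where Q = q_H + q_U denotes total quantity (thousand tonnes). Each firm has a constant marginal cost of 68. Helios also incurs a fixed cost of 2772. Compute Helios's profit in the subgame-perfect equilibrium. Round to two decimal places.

Solve by backward induction. Given q_H, the follower Umbra maximises π_U = (290 - 2q_H - 2q_U)q_U - 68q_U.
Follower FOC: 222 - 2q_H - 4q_U = 0, so q_U(q_H) = (222 - 2q_H)/4.
Helios substitutes q_U(q_H) into its own profit: π_H = q_H(290 - 2q_H - (222 - 2q_H)/2) - 68q_H = (179 - q_H)q_H - 68q_H.
The leader's first-order condition 111 - 2q_H = 0 yields q_H = 111/2.
Then q_U = (222 - 2·(111/2))/4 = 111/4.
Price P = 290 - 2·(333/4) = 247/2.
Helios's profit: (247/2 - 68)·(111/2) - 2772 = 1233/4.

308.25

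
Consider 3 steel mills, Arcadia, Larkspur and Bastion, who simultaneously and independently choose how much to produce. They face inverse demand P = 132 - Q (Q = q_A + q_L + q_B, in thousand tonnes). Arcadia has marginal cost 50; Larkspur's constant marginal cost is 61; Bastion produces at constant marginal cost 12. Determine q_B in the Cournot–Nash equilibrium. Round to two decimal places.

Arcadia's profit: π_A = (132 - Q)q_A - (50q_A). Setting ∂π_A/∂q_A = 0: 82 - 2q_A - (q_L + q_B) = 0.
Larkspur's profit: π_L = (132 - Q)q_L - (61q_L). Setting ∂π_L/∂q_L = 0: 71 - 2q_L - (q_A + q_B) = 0.
Bastion's profit: π_B = (132 - Q)q_B - (12q_B). Setting ∂π_B/∂q_B = 0: 120 - 2q_B - (q_A + q_L) = 0.
Summing all 3 equations gives 273 − 4Q = 0, hence Q = 273/4.
Back-substituting: q_A = (82 − 273/4) = 55/4, q_L = (71 − 273/4) = 11/4, q_B = (120 − 273/4) = 207/4.

51.75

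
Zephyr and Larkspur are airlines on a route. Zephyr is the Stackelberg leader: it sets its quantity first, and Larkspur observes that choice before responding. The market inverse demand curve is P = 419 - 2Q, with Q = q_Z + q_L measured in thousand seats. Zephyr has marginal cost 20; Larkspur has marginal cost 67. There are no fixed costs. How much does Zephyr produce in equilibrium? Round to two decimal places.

111.50

The follower Larkspur best-responds to any q_Z: π_L = (419 - 2Q)q_L - 67q_L.
Follower FOC: 352 - 2q_Z - 4q_L = 0, so q_L(q_Z) = (352 - 2q_Z)/4.
Zephyr substitutes q_L(q_Z) into its own profit: π_Z = q_Z(419 - 2q_Z - (352 - 2q_Z)/2) - 20q_Z = (243 - q_Z)q_Z - 20q_Z.
Leader FOC: 223 - 2q_Z = 0, so q_Z = 223/2.
Then q_L = (352 - 2·(223/2))/4 = 129/4.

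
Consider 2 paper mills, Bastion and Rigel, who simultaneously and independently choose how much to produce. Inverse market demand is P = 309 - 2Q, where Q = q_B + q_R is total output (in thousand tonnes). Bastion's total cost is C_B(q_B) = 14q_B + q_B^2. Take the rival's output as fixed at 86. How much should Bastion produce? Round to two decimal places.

With the rival's output fixed at 86, Bastion's profit is π_B = (309 - 2·86 - 2q_B)q_B - (14q_B + q_B²) = (137 - 2q_B)q_B - (14q_B + q_B²).
∂π_B/∂q_B = 123 - 6q_B = 0, so q_B = 41/2.

20.50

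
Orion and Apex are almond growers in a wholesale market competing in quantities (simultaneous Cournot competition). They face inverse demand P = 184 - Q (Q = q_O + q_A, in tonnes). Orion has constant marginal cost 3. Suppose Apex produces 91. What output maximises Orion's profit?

45

With the rival's output fixed at 91, Orion's profit is π_O = (184 - 91 - q_O)q_O - (3q_O) = (93 - q_O)q_O - (3q_O).
∂π_O/∂q_O = 90 - 2q_O = 0, so q_O = 45.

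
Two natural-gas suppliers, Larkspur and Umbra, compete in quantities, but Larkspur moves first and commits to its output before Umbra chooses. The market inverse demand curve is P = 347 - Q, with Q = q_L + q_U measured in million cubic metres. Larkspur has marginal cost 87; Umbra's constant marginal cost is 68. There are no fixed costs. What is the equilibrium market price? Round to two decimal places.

147.25

The follower Umbra best-responds to any q_L: π_U = (347 - Q)q_U - 68q_U.
Follower FOC: 279 - q_L - 2q_U = 0, so q_U(q_L) = (279 - q_L)/2.
Larkspur substitutes q_U(q_L) into its own profit: π_L = q_L(347 - q_L - (279 - q_L)/2) - 87q_L = (415/2 - (1/2)q_L)q_L - 87q_L.
The leader's first-order condition 241/2 - q_L = 0 yields q_L = 241/2.
Then q_U = (279 - 241/2)/2 = 317/4.
Total output Q = 799/4, so price P = 347 - 799/4 = 589/4.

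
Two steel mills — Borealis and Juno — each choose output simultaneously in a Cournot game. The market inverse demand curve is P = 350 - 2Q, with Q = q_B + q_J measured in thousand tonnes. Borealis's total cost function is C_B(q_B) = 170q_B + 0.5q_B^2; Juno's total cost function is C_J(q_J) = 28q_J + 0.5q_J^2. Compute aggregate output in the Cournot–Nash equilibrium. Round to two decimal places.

Borealis's profit: π_B = (350 - 2Q)q_B - (170q_B + (1/2)q_B²). Setting ∂π_B/∂q_B = 0: 180 - 5q_B - 2(q_J) = 0.
Juno's profit: π_J = (350 - 2Q)q_J - (28q_J + (1/2)q_J²). Setting ∂π_J/∂q_J = 0: 322 - 5q_J - 2(q_B) = 0.
Best responses: q_B = (180 - 2q_J)/5, q_J = (322 - 2q_B)/5.
Solving the pair: q_B = 256/21, q_J = 1250/21.
Total output Q = 256/21 + 1250/21 = 502/7.

71.71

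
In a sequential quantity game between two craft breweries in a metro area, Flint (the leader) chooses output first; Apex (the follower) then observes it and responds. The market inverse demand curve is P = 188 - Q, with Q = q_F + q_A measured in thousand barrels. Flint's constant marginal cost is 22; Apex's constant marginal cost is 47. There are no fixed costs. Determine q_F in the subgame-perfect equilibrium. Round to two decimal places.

95.50

Solve by backward induction. Given q_F, the follower Apex maximises π_A = (188 - q_F - q_A)q_A - 47q_A.
∂π_A/∂q_A = 141 - q_F - 2q_A = 0 gives the reaction function q_A = (141 - q_F)/2.
Flint substitutes q_A(q_F) into its own profit: π_F = q_F(188 - q_F - (141 - q_F)/2) - 22q_F = (235/2 - (1/2)q_F)q_F - 22q_F.
The leader's first-order condition 191/2 - q_F = 0 yields q_F = 191/2.
Then q_A = (141 - 191/2)/2 = 91/4.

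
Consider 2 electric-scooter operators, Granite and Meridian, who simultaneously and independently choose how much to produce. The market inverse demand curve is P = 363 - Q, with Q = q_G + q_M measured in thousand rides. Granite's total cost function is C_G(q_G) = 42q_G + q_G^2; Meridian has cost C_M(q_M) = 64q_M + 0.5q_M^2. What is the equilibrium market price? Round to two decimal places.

223.09

Granite's profit: π_G = (363 - Q)q_G - (42q_G + q_G²). Setting ∂π_G/∂q_G = 0: 321 - 4q_G - (q_M) = 0.
Meridian's profit: π_M = (363 - Q)q_M - (64q_M + (1/2)q_M²). Setting ∂π_M/∂q_M = 0: 299 - 3q_M - (q_G) = 0.
So q_G = (321 - q_M)/4 and q_M = (299 - q_G)/3.
Solving the pair: q_G = 664/11, q_M = 875/11.
Total output Q = 1539/11, so price P = 363 - 1539/11 = 223.0909.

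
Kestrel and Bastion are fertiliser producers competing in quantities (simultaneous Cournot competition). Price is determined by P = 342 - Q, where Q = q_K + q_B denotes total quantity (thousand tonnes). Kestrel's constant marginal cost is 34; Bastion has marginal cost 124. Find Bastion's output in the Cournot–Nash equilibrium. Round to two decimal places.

Kestrel's profit: π_K = (342 - Q)q_K - (34q_K). Setting ∂π_K/∂q_K = 0: 308 - 2q_K - (q_B) = 0.
Bastion's first-order condition: 218 - 2q_B - (q_K) = 0.
Rearranging gives the reaction functions q_K = (308 - q_B)/2 and q_B = (218 - q_K)/2.
Substituting one into the other gives q_K = 398/3 and q_B = 128/3.

42.67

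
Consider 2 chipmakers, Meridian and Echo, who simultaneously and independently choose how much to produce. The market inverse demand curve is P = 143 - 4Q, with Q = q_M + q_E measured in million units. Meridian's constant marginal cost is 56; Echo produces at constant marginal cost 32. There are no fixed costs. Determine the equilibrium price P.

77

Meridian's profit: π_M = (143 - 4Q)q_M - (56q_M). Setting ∂π_M/∂q_M = 0: 87 - 8q_M - 4(q_E) = 0.
Echo's profit: π_E = (143 - 4Q)q_E - (32q_E). Setting ∂π_E/∂q_E = 0: 111 - 8q_E - 4(q_M) = 0.
So q_M = (87 - 4q_E)/8 and q_E = (111 - 4q_M)/8.
Substituting one into the other gives q_M = 21/4 and q_E = 45/4.
Total output Q = 33/2, so price P = 143 - 4·(33/2) = 77.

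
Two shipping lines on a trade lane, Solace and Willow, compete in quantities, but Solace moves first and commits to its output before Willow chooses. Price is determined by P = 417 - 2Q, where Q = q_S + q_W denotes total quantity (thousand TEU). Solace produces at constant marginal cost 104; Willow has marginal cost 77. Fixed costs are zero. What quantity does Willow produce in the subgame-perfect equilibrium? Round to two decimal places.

49.25

The follower Willow best-responds to any q_S: π_W = (417 - 2Q)q_W - 77q_W.
∂π_W/∂q_W = 340 - 2q_S - 4q_W = 0 gives the reaction function q_W = (340 - 2q_S)/4.
The leader anticipates this reaction. Substituting into P = 417 - 2Q gives P = 247 - q_S, so π_S = (247 - q_S)q_S - 104q_S.
Leader FOC: 143 - 2q_S = 0, so q_S = 143/2.
Then q_W = (340 - 2·(143/2))/4 = 197/4.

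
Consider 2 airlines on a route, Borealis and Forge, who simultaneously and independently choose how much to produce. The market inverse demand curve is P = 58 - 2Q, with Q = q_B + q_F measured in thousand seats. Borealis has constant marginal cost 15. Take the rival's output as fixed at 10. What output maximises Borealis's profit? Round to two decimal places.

With the rival's output fixed at 10, Borealis's profit is π_B = (58 - 2·10 - 2q_B)q_B - (15q_B) = (38 - 2q_B)q_B - (15q_B).
∂π_B/∂q_B = 23 - 4q_B = 0, so q_B = 23/4.

5.75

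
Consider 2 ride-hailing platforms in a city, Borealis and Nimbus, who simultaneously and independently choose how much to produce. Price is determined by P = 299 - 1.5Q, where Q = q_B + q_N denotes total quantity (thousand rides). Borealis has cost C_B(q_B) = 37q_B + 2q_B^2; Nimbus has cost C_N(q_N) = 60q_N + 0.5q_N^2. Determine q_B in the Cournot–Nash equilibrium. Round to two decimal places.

Borealis's profit: π_B = (299 - 1.5Q)q_B - (37q_B + 2q_B²). Setting ∂π_B/∂q_B = 0: 262 - 7q_B - (3/2)(q_N) = 0.
Nimbus's profit: π_N = (299 - 1.5Q)q_N - (60q_N + (1/2)q_N²). Setting ∂π_N/∂q_N = 0: 239 - 4q_N - (3/2)(q_B) = 0.
Rearranging gives the reaction functions q_B = (262 - (3/2)q_N)/7 and q_N = (239 - (3/2)q_B)/4.
Solving the pair: q_B = 26.7767, q_N = 49.7087.

26.78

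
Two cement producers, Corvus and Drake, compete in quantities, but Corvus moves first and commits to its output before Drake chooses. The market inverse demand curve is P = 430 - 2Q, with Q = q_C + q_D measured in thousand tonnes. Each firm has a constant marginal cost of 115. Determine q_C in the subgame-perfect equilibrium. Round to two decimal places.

The follower Drake best-responds to any q_C: π_D = (430 - 2Q)q_D - 115q_D.
Setting the follower's marginal profit to zero, 315 - 2q_C - 4q_D = 0, i.e. q_D = (315 - 2q_C)/4.
Corvus substitutes q_D(q_C) into its own profit: π_C = q_C(430 - 2q_C - (315 - 2q_C)/2) - 115q_C = (545/2 - q_C)q_C - 115q_C.
Leader FOC: 315/2 - 2q_C = 0, so q_C = 315/4.
Then q_D = (315 - 2·(315/4))/4 = 315/8.

78.75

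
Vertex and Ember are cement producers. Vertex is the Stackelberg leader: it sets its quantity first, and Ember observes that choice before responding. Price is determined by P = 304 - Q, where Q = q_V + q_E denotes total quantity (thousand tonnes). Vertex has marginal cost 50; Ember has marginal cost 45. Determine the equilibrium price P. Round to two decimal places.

112.25

The follower Ember best-responds to any q_V: π_E = (304 - Q)q_E - 45q_E.
Setting the follower's marginal profit to zero, 259 - q_V - 2q_E = 0, i.e. q_E = (259 - q_V)/2.
The leader anticipates this reaction. Substituting into P = 304 - Q gives P = 349/2 - (1/2)q_V, so π_V = (349/2 - (1/2)q_V)q_V - 50q_V.
The leader's first-order condition 249/2 - q_V = 0 yields q_V = 249/2.
Then q_E = (259 - 249/2)/2 = 269/4.
Total output Q = 767/4, so price P = 304 - 767/4 = 449/4.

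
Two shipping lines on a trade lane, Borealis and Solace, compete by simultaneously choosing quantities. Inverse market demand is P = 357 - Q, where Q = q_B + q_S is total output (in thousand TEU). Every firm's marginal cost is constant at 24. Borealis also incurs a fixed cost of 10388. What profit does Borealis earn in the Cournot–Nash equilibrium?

1933

Each firm earns π_i = (357 - Q)q_i - 24q_i.
First-order condition (treating rivals' output as given): 333 - 2q_i - q_j = 0.
With identical firms every q_j equals q_i, so q_j = q_i and 333 = 3q_i, giving q_i = 111.
Price P = 357 - 222 = 135.
Borealis's profit: (135 - 24)·111 - 10388 = 1933.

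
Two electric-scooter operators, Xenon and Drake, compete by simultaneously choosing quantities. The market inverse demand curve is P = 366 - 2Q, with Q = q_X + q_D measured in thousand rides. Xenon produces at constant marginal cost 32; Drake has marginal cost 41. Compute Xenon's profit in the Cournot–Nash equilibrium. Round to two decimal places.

6536.06

Xenon's profit: π_X = (366 - 2Q)q_X - (32q_X). Setting ∂π_X/∂q_X = 0: 334 - 4q_X - 2(q_D) = 0.
Drake's profit: π_D = (366 - 2Q)q_D - (41q_D). Setting ∂π_D/∂q_D = 0: 325 - 4q_D - 2(q_X) = 0.
Rearranging gives the reaction functions q_X = (334 - 2q_D)/4 and q_D = (325 - 2q_X)/4.
Substituting one into the other gives q_X = 343/6 and q_D = 158/3.
Price P = 366 - 2·(659/6) = 439/3.
Xenon's profit: (439/3 - 32)·(343/6) = 6536.0556.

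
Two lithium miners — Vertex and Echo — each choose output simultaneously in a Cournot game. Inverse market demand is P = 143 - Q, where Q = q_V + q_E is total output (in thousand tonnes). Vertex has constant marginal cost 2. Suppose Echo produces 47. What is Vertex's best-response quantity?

With the rival's output fixed at 47, Vertex's profit is π_V = (143 - 47 - q_V)q_V - (2q_V) = (96 - q_V)q_V - (2q_V).
∂π_V/∂q_V = 94 - 2q_V = 0, so q_V = 47.

47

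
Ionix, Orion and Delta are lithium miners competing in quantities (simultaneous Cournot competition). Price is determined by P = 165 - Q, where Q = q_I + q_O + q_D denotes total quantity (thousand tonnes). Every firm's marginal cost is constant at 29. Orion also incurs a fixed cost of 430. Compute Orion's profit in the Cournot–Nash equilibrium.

726

Each firm earns π_i = (165 - Q)q_i - 29q_i.
Setting ∂π_i/∂q_i = 0 with rivals' quantities fixed: 136 - 2q_i - Σ_{j≠i} q_j = 0.
With identical firms every q_j equals q_i, so Σ_{j≠i} q_j = 2q_i and 136 = 4q_i, giving q_i = 34.
Price P = 165 - 102 = 63.
Orion's profit: (63 - 29)·34 - 430 = 726.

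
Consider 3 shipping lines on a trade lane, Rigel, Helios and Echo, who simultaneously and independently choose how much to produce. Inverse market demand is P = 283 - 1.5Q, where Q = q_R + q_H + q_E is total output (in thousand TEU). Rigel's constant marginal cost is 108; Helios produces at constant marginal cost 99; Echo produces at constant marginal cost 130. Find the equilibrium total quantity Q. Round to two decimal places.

Rigel's profit: π_R = (283 - 1.5Q)q_R - (108q_R). Setting ∂π_R/∂q_R = 0: 175 - 3q_R - (3/2)(q_H + q_E) = 0.
Helios's profit: π_H = (283 - 1.5Q)q_H - (99q_H). Setting ∂π_H/∂q_H = 0: 184 - 3q_H - (3/2)(q_R + q_E) = 0.
Echo's first-order condition: 153 - 3q_E - (3/2)(q_R + q_H) = 0.
Summing all 3 equations gives 512 − 6Q = 0, hence Q = 256/3.
Back-substituting: q_R = (175 − 128)/(3/2) = 94/3, q_H = (184 − 128)/(3/2) = 112/3, q_E = (153 − 128)/(3/2) = 50/3.
Total output Q = 94/3 + 112/3 + 50/3 = 256/3.

85.33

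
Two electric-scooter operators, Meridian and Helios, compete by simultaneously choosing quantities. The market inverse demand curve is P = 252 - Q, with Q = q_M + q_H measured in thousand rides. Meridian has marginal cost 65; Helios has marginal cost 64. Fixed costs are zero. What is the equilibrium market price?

127

Meridian's profit: π_M = (252 - Q)q_M - (65q_M). Setting ∂π_M/∂q_M = 0: 187 - 2q_M - (q_H) = 0.
Helios's profit: π_H = (252 - Q)q_H - (64q_H). Setting ∂π_H/∂q_H = 0: 188 - 2q_H - (q_M) = 0.
Best responses: q_M = (187 - q_H)/2, q_H = (188 - q_M)/2.
Substituting one into the other gives q_M = 62 and q_H = 63.
Total output Q = 125, so price P = 252 - 125 = 127.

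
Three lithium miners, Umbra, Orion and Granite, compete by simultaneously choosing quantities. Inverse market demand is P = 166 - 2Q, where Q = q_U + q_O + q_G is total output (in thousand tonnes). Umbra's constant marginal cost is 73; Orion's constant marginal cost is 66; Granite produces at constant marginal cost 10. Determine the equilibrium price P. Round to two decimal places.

Umbra's profit: π_U = (166 - 2Q)q_U - (73q_U). Setting ∂π_U/∂q_U = 0: 93 - 4q_U - 2(q_O + q_G) = 0.
Orion's profit: π_O = (166 - 2Q)q_O - (66q_O). Setting ∂π_O/∂q_O = 0: 100 - 4q_O - 2(q_U + q_G) = 0.
Granite's profit: π_G = (166 - 2Q)q_G - (10q_G). Setting ∂π_G/∂q_G = 0: 156 - 4q_G - 2(q_U + q_O) = 0.
Adding the 3 first-order conditions: 349 − 8Q = 0, so Q = 349/8.
Back-substituting: q_U = (93 − 349/4)/2 = 23/8, q_O = (100 − 349/4)/2 = 51/8, q_G = (156 − 349/4)/2 = 275/8.
Total output Q = 349/8, so price P = 166 - 2·(349/8) = 315/4.

78.75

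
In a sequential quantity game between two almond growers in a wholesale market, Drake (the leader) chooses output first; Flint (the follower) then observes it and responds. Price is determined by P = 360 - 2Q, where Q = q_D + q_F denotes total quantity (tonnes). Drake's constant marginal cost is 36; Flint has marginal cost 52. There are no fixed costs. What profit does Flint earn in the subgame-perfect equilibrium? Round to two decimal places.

2380.50

Solve by backward induction. Given q_D, the follower Flint maximises π_F = (360 - 2q_D - 2q_F)q_F - 52q_F.
∂π_F/∂q_F = 308 - 2q_D - 4q_F = 0 gives the reaction function q_F = (308 - 2q_D)/4.
The leader anticipates this reaction. Substituting into P = 360 - 2Q gives P = 206 - q_D, so π_D = (206 - q_D)q_D - 36q_D.
Leader FOC: 170 - 2q_D = 0, so q_D = 85.
Then q_F = (308 - 2·85)/4 = 69/2.
Price P = 360 - 2·(239/2) = 121.
Flint's profit: (121 - 52)·(69/2) = 2380.5000.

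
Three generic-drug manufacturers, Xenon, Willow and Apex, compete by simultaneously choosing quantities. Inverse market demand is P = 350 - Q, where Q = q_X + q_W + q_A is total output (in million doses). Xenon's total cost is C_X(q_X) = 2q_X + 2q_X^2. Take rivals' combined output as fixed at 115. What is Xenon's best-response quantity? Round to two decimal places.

With rivals' combined output fixed at 115, Xenon's profit is π_X = (350 - 115 - q_X)q_X - (2q_X + 2q_X²) = (235 - q_X)q_X - (2q_X + 2q_X²).
∂π_X/∂q_X = 233 - 6q_X = 0, so q_X = 233/6.

38.83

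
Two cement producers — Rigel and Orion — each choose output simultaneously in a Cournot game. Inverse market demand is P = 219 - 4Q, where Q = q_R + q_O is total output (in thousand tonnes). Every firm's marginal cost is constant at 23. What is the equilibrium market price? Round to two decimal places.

A representative firm's profit is π_i = q_i(219 - 4Q) - 23q_i.
First-order condition (treating rivals' output as given): 196 - 8q_i - 4q_j = 0.
With identical firms every q_j equals q_i, so q_j = q_i and 196 = 12q_i, giving q_i = 49/3.
Total output Q = 98/3, so price P = 219 - 4·(98/3) = 265/3.

88.33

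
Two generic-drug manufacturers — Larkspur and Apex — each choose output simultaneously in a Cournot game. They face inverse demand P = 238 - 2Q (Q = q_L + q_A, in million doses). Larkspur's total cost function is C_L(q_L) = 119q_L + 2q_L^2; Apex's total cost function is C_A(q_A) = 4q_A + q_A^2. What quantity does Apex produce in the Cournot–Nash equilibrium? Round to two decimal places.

Larkspur's profit: π_L = (238 - 2Q)q_L - (119q_L + 2q_L²). Setting ∂π_L/∂q_L = 0: 119 - 8q_L - 2(q_A) = 0.
Apex's profit: π_A = (238 - 2Q)q_A - (4q_A + q_A²). Setting ∂π_A/∂q_A = 0: 234 - 6q_A - 2(q_L) = 0.
So q_L = (119 - 2q_A)/8 and q_A = (234 - 2q_L)/6.
Solving the pair: q_L = 123/22, q_A = 817/22.

37.14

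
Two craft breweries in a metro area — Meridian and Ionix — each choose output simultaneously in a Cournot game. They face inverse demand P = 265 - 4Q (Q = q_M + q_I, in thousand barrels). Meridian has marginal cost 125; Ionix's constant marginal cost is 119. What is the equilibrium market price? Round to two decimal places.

169.67

Meridian's profit: π_M = (265 - 4Q)q_M - (125q_M). Setting ∂π_M/∂q_M = 0: 140 - 8q_M - 4(q_I) = 0.
Ionix's profit: π_I = (265 - 4Q)q_I - (119q_I). Setting ∂π_I/∂q_I = 0: 146 - 8q_I - 4(q_M) = 0.
Best responses: q_M = (140 - 4q_I)/8, q_I = (146 - 4q_M)/8.
Solving the pair: q_M = 67/6, q_I = 38/3.
Total output Q = 143/6, so price P = 265 - 4·(143/6) = 509/3.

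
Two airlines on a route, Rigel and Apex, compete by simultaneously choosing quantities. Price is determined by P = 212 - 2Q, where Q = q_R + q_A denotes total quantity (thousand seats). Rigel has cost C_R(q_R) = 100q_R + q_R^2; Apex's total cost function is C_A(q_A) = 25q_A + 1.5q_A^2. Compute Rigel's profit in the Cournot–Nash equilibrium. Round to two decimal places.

Rigel's profit: π_R = (212 - 2Q)q_R - (100q_R + q_R²). Setting ∂π_R/∂q_R = 0: 112 - 6q_R - 2(q_A) = 0.
Apex's profit: π_A = (212 - 2Q)q_A - (25q_A + (3/2)q_A²). Setting ∂π_A/∂q_A = 0: 187 - 7q_A - 2(q_R) = 0.
So q_R = (112 - 2q_A)/6 and q_A = (187 - 2q_R)/7.
Solving the pair: q_R = 205/19, q_A = 449/19.
Price P = 212 - 2·(654/19) = 143.1579.
Rigel's profit: 143.1579·(205/19) - 100·(205/19) - (205/19)² = 349.2382.

349.24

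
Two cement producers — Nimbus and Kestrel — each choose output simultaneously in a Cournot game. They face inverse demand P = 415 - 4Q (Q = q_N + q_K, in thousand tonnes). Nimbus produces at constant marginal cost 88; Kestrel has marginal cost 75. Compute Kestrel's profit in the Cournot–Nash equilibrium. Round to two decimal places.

Nimbus's profit: π_N = (415 - 4Q)q_N - (88q_N). Setting ∂π_N/∂q_N = 0: 327 - 8q_N - 4(q_K) = 0.
Kestrel's first-order condition: 340 - 8q_K - 4(q_N) = 0.
Rearranging gives the reaction functions q_N = (327 - 4q_K)/8 and q_K = (340 - 4q_N)/8.
Substituting one into the other gives q_N = 157/6 and q_K = 353/12.
Price P = 415 - 4·(667/12) = 578/3.
Kestrel's profit: (578/3 - 75)·(353/12) = 3461.3611.

3461.36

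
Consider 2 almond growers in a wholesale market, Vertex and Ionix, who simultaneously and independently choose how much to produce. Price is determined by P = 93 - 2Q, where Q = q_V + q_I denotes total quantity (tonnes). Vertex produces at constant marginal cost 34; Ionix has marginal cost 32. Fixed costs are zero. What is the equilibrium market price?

Vertex's profit: π_V = (93 - 2Q)q_V - (34q_V). Setting ∂π_V/∂q_V = 0: 59 - 4q_V - 2(q_I) = 0.
Ionix's profit: π_I = (93 - 2Q)q_I - (32q_I). Setting ∂π_I/∂q_I = 0: 61 - 4q_I - 2(q_V) = 0.
Rearranging gives the reaction functions q_V = (59 - 2q_I)/4 and q_I = (61 - 2q_V)/4.
Substituting one into the other gives q_V = 19/2 and q_I = 21/2.
Total output Q = 20, so price P = 93 - 2·20 = 53.

53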